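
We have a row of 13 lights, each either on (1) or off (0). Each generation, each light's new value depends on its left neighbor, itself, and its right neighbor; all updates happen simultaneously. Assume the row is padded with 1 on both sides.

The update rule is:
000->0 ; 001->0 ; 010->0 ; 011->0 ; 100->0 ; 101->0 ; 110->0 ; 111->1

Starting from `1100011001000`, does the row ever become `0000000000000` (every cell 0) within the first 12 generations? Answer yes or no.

generation 1: 1000000000000
generation 2: 0000000000000
all cells are 0 at generation 2

yes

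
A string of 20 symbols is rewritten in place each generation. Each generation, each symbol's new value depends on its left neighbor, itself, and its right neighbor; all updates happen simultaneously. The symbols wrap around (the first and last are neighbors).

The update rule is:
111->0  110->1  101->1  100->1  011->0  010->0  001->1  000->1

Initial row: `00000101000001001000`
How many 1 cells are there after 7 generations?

16

generation 1: 11111010111110110111
generation 2: 00001101000011011000
generation 3: 11110110111101101111
generation 4: 00011011000110110000
generation 5: 11101101111011011111
generation 6: 00110110001101100000
generation 7: 11011011110110111111
count of 1: 16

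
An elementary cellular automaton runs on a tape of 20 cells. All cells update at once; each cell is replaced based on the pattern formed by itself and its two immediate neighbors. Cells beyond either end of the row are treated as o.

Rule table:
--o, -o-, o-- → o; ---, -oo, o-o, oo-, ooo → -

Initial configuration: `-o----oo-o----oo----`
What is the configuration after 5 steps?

-oo--o---oo--o--o--o
---oooo-o--oooooooo-
o-o-----ooo---------
--oo---o---o-------o
oo--o-ooo-ooo-----o-

oo--o-ooo-ooo-----o-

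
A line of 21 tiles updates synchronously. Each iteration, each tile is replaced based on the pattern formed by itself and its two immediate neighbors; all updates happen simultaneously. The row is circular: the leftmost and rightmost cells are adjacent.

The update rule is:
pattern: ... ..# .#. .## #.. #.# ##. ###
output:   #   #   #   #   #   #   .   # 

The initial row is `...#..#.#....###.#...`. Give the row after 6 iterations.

iteration 1: ###############.#####
iteration 2: ##############.######
iteration 3: #############.#######
iteration 4: ############.########
iteration 5: ###########.#########
iteration 6: ##########.##########

##########.##########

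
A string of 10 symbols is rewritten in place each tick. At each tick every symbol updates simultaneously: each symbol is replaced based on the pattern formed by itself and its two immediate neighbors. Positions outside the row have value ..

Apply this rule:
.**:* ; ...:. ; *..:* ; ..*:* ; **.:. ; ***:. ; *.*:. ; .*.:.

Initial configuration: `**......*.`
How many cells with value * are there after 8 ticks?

tick 1: *.*....*.*
tick 2: ...*..*...
tick 3: ..*.**.*..
tick 4: .*..*...*.
tick 5: *.**.*.*.*
tick 6: ..*.......
tick 7: .*.*......
tick 8: *...*.....
count of *: 2

2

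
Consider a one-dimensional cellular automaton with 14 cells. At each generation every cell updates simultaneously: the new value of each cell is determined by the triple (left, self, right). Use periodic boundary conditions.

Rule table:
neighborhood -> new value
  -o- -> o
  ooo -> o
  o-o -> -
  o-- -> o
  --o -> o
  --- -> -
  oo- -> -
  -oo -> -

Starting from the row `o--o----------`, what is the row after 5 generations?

ooooo--------o
oooo-o------o-
-oo--oo----oo-
o--oo--o--o--o
-oo--oooooooo-

-oo--oooooooo-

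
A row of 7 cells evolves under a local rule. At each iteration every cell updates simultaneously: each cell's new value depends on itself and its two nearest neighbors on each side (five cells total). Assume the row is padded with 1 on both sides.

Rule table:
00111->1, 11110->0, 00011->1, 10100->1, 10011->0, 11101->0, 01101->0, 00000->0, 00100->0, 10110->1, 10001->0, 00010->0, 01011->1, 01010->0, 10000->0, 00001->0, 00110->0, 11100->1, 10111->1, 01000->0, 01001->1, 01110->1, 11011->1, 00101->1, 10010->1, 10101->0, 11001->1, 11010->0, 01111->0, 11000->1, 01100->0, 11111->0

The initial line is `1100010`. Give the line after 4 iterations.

1000011

iteration 1: 0110011
iteration 2: 1101010
iteration 3: 0000001
iteration 4: 1000011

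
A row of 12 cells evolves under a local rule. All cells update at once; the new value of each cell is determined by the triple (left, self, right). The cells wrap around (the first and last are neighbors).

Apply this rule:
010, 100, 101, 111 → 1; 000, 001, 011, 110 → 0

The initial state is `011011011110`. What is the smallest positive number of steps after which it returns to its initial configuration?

000100101101
100110110011
010001001001
111001101101
110100010010
001110011011
100101000100
110111100110
001011010001
101100111001
010010010100
011011011110

12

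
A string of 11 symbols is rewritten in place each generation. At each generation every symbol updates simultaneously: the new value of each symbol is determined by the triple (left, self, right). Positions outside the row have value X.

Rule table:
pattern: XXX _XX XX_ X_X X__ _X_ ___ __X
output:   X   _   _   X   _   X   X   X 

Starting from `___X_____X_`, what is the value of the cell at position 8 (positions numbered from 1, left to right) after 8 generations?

generation 1: _XXX_XXXXXX
generation 2: X_X_X_XXXXX
generation 3: _XXXXX_XXXX
generation 4: X_XXX_X_XXX
generation 5: _X_X_XXX_XX
generation 6: XXXXX_X_X_X
generation 7: XXXX_XXXXX_
generation 8: XXX_X_XXX_X
position 8 holds X

X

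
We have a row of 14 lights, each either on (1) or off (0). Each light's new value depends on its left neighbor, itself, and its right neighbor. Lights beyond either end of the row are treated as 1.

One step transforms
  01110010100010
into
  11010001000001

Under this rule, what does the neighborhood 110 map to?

1

At position 3 the neighborhood is 110; the next row has 1 there.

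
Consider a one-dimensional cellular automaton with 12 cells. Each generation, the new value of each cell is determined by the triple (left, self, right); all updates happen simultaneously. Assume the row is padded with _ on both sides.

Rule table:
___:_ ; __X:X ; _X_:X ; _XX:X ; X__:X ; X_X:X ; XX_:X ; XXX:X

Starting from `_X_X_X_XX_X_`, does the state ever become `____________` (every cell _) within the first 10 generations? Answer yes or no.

no

generation 1: XXXXXXXXXXXX
generation 2: XXXXXXXXXXXX  (fixed point — unchanged through generation 10)
generation 10 is XXXXXXXXXXXX, still not uniform _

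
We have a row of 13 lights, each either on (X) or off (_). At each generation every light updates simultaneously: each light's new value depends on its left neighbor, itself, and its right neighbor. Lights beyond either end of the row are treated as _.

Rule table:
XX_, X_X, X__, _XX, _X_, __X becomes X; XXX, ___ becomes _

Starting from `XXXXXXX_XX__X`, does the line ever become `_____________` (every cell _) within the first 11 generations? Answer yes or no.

no

X_____XXXXXXX
XX___XX_____X
XXX_XXXX___XX
X_XXX__XX_XXX
XXX_XXXXXXX_X
X_XXX_____XXX
XXX_XX___XX_X
X_XXXXX_XXXXX
XXX___XXX___X
X_XX_XX_XX_XX
XXXXXXXXXXXXX
generation 11 is XXXXXXXXXXXXX, still not uniform _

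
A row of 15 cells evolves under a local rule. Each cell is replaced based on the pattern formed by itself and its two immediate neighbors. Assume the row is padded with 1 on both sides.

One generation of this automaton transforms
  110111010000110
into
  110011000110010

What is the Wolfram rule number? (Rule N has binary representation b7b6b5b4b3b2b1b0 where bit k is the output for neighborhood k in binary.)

193

position 0: 111 → 1  (bit 7 = 1)
position 1: 110 → 1  (bit 6 = 1)
position 2: 101 → 0  (bit 5 = 0)
position 8: 100 → 0  (bit 4 = 0)
position 3: 011 → 0  (bit 3 = 0)
position 7: 010 → 0  (bit 2 = 0)
position 11: 001 → 0  (bit 1 = 0)
position 9: 000 → 1  (bit 0 = 1)
bits b7..b0 = 11000001 = 193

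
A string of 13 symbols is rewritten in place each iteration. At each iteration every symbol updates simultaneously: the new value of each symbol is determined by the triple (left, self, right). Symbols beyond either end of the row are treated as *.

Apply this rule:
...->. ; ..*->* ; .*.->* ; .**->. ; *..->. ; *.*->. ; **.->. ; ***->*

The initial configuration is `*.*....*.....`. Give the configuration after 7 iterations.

..*...**....*
.**..*.....*.
....**....**.
...*.....*...
..**....**..*
.*.....*...*.
.*....**..**.

.*....**..**.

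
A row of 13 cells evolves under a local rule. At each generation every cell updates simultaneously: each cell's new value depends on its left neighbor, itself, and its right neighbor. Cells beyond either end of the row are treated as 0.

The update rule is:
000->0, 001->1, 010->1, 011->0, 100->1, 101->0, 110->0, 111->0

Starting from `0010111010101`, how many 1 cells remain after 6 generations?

5

0110000010101
1001000110101
1111101000101
0000001101101
0000010000001
0000111000011
count of 1: 5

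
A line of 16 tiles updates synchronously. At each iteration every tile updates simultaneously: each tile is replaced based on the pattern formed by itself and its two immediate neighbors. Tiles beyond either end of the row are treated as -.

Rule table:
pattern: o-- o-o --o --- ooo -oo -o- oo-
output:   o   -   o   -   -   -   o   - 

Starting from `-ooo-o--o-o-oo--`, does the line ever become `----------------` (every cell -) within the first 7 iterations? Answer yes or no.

o----oooo-o---o-
oo--o-----oo-ooo
--oooo---o------
-o----o-ooo-----
ooo--oo----o----
---oo--o--ooo---
--o--ooooo---o--
iteration 7 is --o--ooooo---o--, still not uniform -

no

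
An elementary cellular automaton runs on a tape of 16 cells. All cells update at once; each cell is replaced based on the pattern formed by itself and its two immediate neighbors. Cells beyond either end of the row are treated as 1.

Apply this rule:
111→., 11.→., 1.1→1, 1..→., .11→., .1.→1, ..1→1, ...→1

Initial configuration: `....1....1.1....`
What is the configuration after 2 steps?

step 1: .1111.111111.111
step 2: 1....1......1...

1....1......1...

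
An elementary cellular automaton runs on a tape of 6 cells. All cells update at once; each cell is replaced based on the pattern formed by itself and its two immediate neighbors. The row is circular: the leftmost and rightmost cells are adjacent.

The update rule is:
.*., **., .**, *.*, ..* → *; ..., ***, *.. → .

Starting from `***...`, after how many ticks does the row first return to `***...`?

*.*..*
***.**
..***.
.**.*.
*****.
*...**
*..**.
*.****
***...

9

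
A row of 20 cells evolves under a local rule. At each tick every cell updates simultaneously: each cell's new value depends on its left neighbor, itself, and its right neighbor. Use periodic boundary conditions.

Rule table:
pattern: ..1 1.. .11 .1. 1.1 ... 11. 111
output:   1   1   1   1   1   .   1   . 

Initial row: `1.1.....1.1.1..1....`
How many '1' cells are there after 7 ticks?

1111...1111111111..1
...11.11........1111
1.1111111......11..1
111.....11....111111
..11...1111..11.....
.1111.11..111111....
11..1111111....11...
count of 1: 11

11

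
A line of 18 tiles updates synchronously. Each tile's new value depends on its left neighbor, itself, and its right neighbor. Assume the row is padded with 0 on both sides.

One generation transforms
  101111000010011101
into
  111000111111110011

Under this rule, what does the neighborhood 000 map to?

At position 7 the neighborhood is 000; the next row has 1 there.

1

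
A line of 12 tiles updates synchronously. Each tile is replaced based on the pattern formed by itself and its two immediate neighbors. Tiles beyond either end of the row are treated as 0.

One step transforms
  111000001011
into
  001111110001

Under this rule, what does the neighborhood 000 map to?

At position 4 the neighborhood is 000; the next row has 1 there.

1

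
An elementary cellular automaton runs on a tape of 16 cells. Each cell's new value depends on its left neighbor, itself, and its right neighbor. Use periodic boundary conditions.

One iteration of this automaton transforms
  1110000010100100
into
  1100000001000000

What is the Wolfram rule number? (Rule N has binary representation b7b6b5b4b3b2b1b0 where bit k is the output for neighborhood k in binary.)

position 1: 111 → 1  (bit 7 = 1)
position 2: 110 → 0  (bit 6 = 0)
position 9: 101 → 1  (bit 5 = 1)
position 3: 100 → 0  (bit 4 = 0)
position 0: 011 → 1  (bit 3 = 1)
position 8: 010 → 0  (bit 2 = 0)
position 7: 001 → 0  (bit 1 = 0)
position 4: 000 → 0  (bit 0 = 0)
bits b7..b0 = 10101000 = 168

168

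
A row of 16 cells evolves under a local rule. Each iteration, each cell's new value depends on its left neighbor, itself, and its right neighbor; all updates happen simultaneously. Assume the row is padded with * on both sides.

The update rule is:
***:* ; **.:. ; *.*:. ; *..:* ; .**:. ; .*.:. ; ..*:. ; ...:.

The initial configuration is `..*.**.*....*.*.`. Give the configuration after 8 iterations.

.*..*..*........

*.......*.......
.*.......*......
..*.......*.....
*..*.......*....
.*..*.......*...
..*..*.......*..
*..*..*.......*.
.*..*..*........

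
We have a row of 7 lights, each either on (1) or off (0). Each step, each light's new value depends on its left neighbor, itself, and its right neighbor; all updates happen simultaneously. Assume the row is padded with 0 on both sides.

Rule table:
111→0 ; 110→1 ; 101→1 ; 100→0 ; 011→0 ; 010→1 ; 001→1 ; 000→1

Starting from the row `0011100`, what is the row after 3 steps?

1110001

step 1: 1100101
step 2: 0101111
step 3: 1110001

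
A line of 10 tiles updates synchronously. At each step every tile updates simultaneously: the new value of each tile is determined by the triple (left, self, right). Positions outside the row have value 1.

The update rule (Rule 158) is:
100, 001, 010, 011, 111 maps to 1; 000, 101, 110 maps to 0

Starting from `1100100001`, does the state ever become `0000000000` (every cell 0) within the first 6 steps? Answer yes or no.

step 1: 1011110011
step 2: 0011101111
step 3: 1111001111
step 4: 1110111111
step 5: 1100111111
step 6: 1011111111
step 6 is 1011111111, still not uniform 0

no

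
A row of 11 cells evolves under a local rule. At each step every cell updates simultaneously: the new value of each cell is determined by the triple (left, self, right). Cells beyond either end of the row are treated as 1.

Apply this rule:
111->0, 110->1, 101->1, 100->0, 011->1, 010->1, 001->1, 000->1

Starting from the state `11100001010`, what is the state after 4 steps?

01011110000

step 1: 00101111111
step 2: 01111000000
step 3: 11001011111
step 4: 01011110000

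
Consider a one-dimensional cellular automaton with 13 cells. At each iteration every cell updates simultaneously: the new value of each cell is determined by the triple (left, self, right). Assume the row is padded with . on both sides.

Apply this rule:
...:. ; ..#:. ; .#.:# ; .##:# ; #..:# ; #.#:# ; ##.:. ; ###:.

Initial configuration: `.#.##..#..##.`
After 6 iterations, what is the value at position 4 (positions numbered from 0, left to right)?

.###.#.##.#.#
.#..####.####
.##.#...##...
.#.###..#.#..
.###..#.####.
.#..#.###...#
position 4 holds #

#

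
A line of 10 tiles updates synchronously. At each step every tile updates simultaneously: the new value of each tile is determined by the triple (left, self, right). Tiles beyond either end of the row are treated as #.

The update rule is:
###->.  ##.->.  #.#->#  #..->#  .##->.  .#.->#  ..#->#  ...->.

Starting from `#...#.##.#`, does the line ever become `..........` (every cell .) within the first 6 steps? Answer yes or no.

step 1: .#.###..#.
step 2: ###...####
step 3: ...#.#....
step 4: #.#####..#
step 5: .#.....##.
step 6: ###...#..#
step 6 is ###...#..#, still not uniform .

no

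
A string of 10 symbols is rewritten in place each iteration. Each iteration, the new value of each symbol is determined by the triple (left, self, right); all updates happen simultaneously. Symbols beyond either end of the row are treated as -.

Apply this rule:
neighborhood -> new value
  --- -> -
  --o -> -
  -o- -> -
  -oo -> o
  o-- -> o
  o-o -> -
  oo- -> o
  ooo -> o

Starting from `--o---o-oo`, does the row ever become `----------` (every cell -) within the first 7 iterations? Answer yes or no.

no

---o----oo
----o---oo
-----o--oo
------o-oo
--------oo
--------oo  (fixed point — unchanged through iteration 7)
iteration 7 is --------oo, still not uniform -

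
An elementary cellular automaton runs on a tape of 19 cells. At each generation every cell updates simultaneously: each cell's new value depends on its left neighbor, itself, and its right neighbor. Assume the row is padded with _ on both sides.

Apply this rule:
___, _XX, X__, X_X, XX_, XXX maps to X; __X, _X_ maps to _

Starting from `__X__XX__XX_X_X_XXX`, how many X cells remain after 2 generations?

15

X__X_XXX_XXX_X_XXXX
_X__XXXXXXXXX_XXXXX
count of X: 15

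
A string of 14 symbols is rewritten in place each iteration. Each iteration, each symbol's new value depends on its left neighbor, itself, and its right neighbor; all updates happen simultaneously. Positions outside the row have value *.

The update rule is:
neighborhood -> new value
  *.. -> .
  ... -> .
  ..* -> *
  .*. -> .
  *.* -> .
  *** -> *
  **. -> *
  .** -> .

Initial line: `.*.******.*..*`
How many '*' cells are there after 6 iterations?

4

....*****...*.
...*.****..*..
..*...***.*..*
.*...*.**...*.
....*...*..*..
...*...*..*..*
count of *: 4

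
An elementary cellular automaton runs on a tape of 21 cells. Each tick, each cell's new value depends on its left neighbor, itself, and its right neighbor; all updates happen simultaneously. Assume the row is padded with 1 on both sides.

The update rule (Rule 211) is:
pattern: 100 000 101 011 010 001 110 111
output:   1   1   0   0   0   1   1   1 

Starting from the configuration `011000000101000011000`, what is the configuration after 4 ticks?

001111111000111101111
110111111111011100111
110011111111001111011
111101111111110111001

111101111111110111001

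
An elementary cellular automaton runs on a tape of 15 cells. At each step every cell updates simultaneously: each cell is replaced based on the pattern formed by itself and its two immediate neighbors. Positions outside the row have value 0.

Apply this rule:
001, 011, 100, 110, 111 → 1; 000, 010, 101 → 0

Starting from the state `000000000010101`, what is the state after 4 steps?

000000101010100

000000000100000
000000001010000
000000010001000
000000101010100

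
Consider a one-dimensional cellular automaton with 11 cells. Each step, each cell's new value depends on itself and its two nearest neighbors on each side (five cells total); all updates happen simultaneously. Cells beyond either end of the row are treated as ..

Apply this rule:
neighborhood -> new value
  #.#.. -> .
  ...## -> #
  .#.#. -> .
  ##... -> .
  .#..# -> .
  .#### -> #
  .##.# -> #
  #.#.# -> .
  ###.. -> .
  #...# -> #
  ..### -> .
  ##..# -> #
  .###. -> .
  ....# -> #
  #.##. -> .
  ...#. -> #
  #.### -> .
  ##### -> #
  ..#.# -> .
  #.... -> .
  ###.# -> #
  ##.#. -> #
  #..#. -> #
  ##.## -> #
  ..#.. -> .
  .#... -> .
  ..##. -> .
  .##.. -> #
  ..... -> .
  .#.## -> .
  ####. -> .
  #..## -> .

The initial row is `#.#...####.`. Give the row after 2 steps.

....##.#...
..##.##....

..##.##....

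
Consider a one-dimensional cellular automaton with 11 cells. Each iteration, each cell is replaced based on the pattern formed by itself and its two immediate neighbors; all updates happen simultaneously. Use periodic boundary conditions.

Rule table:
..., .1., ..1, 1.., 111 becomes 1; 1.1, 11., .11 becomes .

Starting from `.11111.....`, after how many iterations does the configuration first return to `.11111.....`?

1.111.11111
...1...1111
1111111.11.
.11111.....

4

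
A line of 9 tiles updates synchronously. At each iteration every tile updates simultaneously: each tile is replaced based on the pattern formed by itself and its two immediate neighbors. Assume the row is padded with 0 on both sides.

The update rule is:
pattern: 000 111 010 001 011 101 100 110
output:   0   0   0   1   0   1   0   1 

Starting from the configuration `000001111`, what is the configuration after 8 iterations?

000010001
000100010
001000100
010001000
100010000
000100000
001000000
010000000

010000000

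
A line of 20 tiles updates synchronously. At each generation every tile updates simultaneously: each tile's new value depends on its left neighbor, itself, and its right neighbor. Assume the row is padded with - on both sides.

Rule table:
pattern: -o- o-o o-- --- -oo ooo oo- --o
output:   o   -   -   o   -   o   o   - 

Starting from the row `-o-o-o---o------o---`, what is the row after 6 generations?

-o-o-o-o-o-o--o-o--o

generation 1: -o-o-o-o-o-oooo-o-oo
generation 2: -o-o-o-o-o--ooo-o--o
generation 3: -o-o-o-o-o---oo-o--o
generation 4: -o-o-o-o-o-o--o-o--o
generation 5: -o-o-o-o-o-o--o-o--o  (fixed point — unchanged through generation 6)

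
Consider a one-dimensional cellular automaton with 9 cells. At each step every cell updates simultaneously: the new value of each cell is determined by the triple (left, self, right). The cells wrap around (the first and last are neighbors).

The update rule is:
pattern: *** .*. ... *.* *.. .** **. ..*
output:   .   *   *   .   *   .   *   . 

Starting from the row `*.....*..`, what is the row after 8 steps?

*****.**.
....*..*.
***.**.**
..*..*...
*.**.****
*..*.....
**.*****.
.*.....*.

.*.....*.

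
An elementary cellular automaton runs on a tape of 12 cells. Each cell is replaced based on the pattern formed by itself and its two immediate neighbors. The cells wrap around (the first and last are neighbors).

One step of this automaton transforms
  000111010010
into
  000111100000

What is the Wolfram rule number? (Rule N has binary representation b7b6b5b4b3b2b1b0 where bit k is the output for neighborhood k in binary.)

232

position 4: 111 → 1  (bit 7 = 1)
position 5: 110 → 1  (bit 6 = 1)
position 6: 101 → 1  (bit 5 = 1)
position 8: 100 → 0  (bit 4 = 0)
position 3: 011 → 1  (bit 3 = 1)
position 7: 010 → 0  (bit 2 = 0)
position 2: 001 → 0  (bit 1 = 0)
position 0: 000 → 0  (bit 0 = 0)
bits b7..b0 = 11101000 = 232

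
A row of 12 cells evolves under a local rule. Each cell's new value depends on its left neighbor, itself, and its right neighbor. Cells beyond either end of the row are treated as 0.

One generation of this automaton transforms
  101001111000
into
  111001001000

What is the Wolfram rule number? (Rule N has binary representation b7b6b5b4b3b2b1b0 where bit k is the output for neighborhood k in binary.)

108

position 6: 111 → 0  (bit 7 = 0)
position 8: 110 → 1  (bit 6 = 1)
position 1: 101 → 1  (bit 5 = 1)
position 3: 100 → 0  (bit 4 = 0)
position 5: 011 → 1  (bit 3 = 1)
position 0: 010 → 1  (bit 2 = 1)
position 4: 001 → 0  (bit 1 = 0)
position 10: 000 → 0  (bit 0 = 0)
bits b7..b0 = 01101100 = 108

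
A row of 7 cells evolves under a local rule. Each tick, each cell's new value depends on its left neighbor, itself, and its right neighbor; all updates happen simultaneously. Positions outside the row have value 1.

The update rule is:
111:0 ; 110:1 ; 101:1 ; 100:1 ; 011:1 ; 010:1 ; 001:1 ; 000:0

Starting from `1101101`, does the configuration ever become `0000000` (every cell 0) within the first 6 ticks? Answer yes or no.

0111111
1100000
0110001
1111011
0001110
1011011
tick 6 is 1011011, still not uniform 0

no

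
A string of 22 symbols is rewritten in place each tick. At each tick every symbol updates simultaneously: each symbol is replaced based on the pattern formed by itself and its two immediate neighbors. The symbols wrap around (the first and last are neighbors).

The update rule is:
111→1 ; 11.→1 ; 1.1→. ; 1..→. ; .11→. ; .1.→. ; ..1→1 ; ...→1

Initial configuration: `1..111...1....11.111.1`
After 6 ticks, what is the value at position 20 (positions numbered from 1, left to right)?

.

1.1.11.11..111.1..11..
.....1..1.1.11...1.1.1
.1111..1.....1.11.....
1.111.1..1111...1.1111
1..11...1.111.11...111
1.1.1.11...11..1.11.11
position 20 holds .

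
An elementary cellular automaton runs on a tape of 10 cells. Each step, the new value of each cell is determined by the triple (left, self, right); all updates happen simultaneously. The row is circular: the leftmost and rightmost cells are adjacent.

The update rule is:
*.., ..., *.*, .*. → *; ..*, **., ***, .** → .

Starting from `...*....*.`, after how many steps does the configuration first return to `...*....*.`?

**.****.**
..*....*..
*.****.***
.*....*...
.****.****
*....*....
****.****.
....*....*
***.****.*
...*....*.

10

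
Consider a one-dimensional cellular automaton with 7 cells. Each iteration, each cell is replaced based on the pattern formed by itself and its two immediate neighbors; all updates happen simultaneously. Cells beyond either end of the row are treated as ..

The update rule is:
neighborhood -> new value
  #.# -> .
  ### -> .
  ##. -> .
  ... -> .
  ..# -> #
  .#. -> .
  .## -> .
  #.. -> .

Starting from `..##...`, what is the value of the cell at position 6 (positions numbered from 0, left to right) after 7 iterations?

.

iteration 1: .#.....
iteration 2: #......
iteration 3: .......
iteration 4: .......  (fixed point — unchanged through iteration 7)
position 6 holds .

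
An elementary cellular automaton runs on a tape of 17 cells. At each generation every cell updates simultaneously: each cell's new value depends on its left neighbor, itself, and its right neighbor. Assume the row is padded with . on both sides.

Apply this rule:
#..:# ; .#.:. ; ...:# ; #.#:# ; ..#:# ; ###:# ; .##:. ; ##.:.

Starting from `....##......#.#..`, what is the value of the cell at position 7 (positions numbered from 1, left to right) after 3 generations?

####..######.#.##
.##.##.####.#.#..
#..#..#.##.#.#.##
position 7 holds #

#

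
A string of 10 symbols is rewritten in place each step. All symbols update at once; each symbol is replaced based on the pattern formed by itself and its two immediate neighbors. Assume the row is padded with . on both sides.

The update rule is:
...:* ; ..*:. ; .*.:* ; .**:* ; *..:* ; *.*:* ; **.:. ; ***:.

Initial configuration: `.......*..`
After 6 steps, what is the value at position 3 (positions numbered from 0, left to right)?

.

step 1: ******.***
step 2: *.....**..
step 3: *****.*.**
step 4: *....****.
step 5: ****.*...*
step 6: *...****.*
position 3 holds .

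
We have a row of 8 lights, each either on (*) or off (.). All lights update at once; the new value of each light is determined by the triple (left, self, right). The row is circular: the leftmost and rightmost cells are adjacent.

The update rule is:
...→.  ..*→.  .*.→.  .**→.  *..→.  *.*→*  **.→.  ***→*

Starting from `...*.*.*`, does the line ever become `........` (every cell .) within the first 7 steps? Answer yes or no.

yes

step 1: ....*.*.
step 2: .....*..
step 3: ........
all cells are . at step 3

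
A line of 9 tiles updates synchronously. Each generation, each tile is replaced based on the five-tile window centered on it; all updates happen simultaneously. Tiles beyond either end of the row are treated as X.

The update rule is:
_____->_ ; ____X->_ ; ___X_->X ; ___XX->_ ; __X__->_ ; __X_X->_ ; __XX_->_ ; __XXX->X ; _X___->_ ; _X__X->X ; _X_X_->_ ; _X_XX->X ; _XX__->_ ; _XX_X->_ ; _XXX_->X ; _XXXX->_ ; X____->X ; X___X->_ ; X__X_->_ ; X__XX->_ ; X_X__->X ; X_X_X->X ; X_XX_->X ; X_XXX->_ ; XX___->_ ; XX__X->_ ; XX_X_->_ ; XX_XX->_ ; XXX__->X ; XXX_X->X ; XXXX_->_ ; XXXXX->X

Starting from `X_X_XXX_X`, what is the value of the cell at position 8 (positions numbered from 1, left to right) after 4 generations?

X_XX_XX__
X_X__X___
X_XX_____
X_X__X___
position 8 holds _

_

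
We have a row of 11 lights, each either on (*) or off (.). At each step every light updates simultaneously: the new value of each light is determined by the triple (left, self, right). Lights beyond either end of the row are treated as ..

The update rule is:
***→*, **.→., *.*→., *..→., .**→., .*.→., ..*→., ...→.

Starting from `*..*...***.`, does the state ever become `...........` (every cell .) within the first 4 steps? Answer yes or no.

yes

........*..
...........
all cells are . at step 2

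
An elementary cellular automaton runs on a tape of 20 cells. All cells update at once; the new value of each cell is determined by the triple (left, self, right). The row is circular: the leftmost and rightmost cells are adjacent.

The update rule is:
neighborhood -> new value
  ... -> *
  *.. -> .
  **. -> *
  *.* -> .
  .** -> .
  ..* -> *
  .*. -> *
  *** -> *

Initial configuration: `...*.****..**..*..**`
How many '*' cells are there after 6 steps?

10

.***..***.*.*.**.*.*
..**.*.**.*.*..*.*.*
.*.*.*..*.*.*.**.*.*
.*.*.*.**.*.*..*.*.*
.*.*.*..*.*.*.**.*.*  (repeats step 3; period 2)
step 6: .*.*.*.**.*.*..*.*.*
count of *: 10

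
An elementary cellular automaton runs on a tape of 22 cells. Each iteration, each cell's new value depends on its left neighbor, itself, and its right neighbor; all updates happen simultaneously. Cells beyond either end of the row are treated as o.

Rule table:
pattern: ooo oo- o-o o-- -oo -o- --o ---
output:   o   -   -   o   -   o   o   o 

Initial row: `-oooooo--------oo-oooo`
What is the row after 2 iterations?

oo-oo---oooooo-oooo-oo

iteration 1: --oooo-oooooooo----ooo
iteration 2: oo-oo---oooooo-oooo-oo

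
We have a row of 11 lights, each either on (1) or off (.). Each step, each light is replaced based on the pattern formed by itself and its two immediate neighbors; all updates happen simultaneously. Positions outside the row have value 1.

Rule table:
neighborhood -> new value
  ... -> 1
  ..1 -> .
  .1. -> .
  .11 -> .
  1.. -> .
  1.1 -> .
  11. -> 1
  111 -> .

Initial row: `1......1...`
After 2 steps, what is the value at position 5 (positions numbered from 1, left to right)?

step 1: 1.1111...1.
step 2: 1....1.1...
position 5 holds .

.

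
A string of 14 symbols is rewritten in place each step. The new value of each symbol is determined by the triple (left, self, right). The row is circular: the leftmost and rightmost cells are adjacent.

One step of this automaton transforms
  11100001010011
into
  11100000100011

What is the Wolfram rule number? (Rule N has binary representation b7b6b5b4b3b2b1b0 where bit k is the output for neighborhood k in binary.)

232

position 0: 111 → 1  (bit 7 = 1)
position 2: 110 → 1  (bit 6 = 1)
position 8: 101 → 1  (bit 5 = 1)
position 3: 100 → 0  (bit 4 = 0)
position 12: 011 → 1  (bit 3 = 1)
position 7: 010 → 0  (bit 2 = 0)
position 6: 001 → 0  (bit 1 = 0)
position 4: 000 → 0  (bit 0 = 0)
bits b7..b0 = 11101000 = 232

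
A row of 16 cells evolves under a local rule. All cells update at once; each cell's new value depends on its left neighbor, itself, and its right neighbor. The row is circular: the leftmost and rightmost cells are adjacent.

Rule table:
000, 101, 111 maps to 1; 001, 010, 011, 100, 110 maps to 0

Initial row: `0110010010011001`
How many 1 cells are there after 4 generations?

1000000000000000
0011111111111110
1001111111111100
0000111111111000
count of 1: 9

9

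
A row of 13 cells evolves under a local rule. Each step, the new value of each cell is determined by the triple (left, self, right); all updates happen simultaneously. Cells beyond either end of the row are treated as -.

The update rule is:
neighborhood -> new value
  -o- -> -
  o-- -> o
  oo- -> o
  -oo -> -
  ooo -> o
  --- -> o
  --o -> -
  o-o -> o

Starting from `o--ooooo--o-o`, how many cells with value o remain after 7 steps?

6

step 1: -o--ooooo--o-
step 2: --o--ooooo--o
step 3: o--o--ooooo--
step 4: -o--o--oooooo
step 5: --o--o--ooooo
step 6: o--o--o--oooo
step 7: -o--o--o--ooo
count of o: 6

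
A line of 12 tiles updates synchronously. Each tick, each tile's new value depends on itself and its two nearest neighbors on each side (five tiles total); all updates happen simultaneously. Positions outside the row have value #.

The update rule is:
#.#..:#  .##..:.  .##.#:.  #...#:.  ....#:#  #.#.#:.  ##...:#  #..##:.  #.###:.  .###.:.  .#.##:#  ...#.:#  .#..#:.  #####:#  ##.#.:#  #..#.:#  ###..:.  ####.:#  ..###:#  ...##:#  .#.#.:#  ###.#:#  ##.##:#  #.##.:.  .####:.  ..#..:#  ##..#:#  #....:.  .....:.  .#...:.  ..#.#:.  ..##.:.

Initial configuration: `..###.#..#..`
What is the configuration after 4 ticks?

###.#.##..#.

#.#.###.##..
##.#..##..#.
####....##.#
###.#.##..#.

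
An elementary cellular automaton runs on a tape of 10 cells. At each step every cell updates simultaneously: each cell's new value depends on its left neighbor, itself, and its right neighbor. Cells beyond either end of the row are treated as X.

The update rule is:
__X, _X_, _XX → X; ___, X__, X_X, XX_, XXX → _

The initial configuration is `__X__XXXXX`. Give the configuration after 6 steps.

_XX_XX____
_X__X____X
_X_XX___XX
_X_X___XX_
_X_X__XX__
_X_X_XX__X

_X_X_XX__X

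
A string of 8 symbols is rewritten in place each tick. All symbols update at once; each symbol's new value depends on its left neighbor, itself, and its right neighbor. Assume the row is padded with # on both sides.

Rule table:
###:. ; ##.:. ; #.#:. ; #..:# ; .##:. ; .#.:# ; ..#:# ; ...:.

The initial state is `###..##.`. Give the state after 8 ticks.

#......#

...##...
#.#..#.#
..####..
##....##
..#..#..
########
........
#......#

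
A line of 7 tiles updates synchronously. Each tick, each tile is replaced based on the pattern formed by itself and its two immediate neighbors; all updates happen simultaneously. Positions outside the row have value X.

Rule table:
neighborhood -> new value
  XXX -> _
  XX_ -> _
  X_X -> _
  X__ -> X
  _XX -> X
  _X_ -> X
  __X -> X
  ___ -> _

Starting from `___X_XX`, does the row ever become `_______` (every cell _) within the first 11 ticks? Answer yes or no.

yes

X_XX_X_
__X__X_
XXXXXX_
_______
all cells are _ at tick 4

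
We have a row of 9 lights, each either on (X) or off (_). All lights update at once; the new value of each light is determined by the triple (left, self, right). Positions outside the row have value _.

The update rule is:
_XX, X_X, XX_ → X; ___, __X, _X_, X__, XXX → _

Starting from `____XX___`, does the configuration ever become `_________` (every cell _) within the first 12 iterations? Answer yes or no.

____XX___  (fixed point — unchanged through iteration 12)
iteration 12 is ____XX___, still not uniform _

no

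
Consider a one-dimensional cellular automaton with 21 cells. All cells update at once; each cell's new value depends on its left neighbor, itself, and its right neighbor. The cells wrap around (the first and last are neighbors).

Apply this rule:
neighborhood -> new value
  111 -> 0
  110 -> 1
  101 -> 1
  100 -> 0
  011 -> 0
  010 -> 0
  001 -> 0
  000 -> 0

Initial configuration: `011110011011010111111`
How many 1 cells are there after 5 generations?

1

100010001101101000001
100000000110110000000
000000000011010000000
000000000001100000000
000000000000100000000
count of 1: 1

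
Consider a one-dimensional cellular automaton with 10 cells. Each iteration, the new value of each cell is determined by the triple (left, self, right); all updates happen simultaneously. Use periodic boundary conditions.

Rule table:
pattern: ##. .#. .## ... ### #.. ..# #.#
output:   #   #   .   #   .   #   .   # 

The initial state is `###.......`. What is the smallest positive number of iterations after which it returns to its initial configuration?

10

..#######.
#.......##
#######...
......###.
#####...##
....###...
###...####
..###.....
#...######
###.......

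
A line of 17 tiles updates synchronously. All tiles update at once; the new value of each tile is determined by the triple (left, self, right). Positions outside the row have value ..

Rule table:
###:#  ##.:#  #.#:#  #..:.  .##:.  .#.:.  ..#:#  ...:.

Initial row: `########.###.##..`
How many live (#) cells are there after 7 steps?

.########.###.#..
#.########.###...
.#.########.##...
#.#.########.#...
.#.#.########....
#.#.#.#######....
.#.#.#.######....
count of #: 9

9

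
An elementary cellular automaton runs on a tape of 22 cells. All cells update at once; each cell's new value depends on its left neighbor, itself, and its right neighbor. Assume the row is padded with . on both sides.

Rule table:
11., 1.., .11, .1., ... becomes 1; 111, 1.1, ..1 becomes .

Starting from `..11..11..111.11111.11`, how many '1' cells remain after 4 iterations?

1.111.111.1.1.1...1.11
1.1.1.1.1.1.1.111.1.11
1.1.1.1.1.1.1.1.1.1.11
1.1.1.1.1.1.1.1.1.1.11
count of 1: 12

12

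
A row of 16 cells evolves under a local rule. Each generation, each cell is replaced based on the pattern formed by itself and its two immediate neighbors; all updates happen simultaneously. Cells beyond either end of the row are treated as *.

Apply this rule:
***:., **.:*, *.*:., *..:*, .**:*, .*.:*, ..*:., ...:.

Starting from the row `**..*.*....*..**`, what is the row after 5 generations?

.**.*.**...**.*.
.**.*.***..**.*.
.**.*.*.**.**.*.
.**.*.*.**.**.*.  (fixed point — unchanged through generation 5)

.**.*.*.**.**.*.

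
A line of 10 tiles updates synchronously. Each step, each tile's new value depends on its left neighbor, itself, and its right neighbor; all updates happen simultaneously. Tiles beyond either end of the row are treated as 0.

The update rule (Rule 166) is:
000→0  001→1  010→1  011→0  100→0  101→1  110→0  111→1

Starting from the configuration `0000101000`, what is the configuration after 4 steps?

1010000000

0001111000
0010110000
0111000000
1010000000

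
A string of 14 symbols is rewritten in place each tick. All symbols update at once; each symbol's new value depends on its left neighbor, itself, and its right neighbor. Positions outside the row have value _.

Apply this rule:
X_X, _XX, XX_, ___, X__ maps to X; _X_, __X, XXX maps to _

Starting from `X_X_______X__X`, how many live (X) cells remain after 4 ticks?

9

tick 1: _X_XXXXXX__X__
tick 2: __XX____XX__XX
tick 3: X_XXXXX_XXX_XX
tick 4: _XX___XXX_XXXX
count of X: 9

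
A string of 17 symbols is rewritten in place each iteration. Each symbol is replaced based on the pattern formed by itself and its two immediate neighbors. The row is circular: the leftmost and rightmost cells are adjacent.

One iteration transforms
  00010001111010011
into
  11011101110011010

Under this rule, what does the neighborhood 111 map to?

At position 8 the neighborhood is 111; the next row has 1 there.

1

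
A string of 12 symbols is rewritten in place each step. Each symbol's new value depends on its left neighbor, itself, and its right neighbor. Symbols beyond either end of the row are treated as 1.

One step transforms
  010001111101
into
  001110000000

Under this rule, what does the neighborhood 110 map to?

0

At position 9 the neighborhood is 110; the next row has 0 there.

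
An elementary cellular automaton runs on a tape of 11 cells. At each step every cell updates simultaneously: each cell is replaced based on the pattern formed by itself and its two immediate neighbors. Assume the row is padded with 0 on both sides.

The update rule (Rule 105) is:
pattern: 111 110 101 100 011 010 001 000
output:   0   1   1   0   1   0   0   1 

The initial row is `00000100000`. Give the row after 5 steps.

step 1: 11110001111
step 2: 10010101001
step 3: 00001010000
step 4: 11100100111
step 5: 10100000101

10100000101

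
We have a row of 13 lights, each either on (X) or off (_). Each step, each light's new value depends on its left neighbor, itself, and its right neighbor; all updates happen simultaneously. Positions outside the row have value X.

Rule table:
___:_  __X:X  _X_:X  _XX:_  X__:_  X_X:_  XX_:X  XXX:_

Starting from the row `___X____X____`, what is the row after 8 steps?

_X_X__X_X__X_

__XX___XX___X
_X_X__X_X__X_
_X_X_XX_X_XX_
_X_X__X_X__X_  (repeats step 2; period 2)
step 8: _X_X__X_X__X_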